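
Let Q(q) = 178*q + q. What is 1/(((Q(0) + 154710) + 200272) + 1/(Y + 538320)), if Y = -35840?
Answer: 502480/178371355361 ≈ 2.8170e-6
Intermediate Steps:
Q(q) = 179*q
1/(((Q(0) + 154710) + 200272) + 1/(Y + 538320)) = 1/(((179*0 + 154710) + 200272) + 1/(-35840 + 538320)) = 1/(((0 + 154710) + 200272) + 1/502480) = 1/((154710 + 200272) + 1/502480) = 1/(354982 + 1/502480) = 1/(178371355361/502480) = 502480/178371355361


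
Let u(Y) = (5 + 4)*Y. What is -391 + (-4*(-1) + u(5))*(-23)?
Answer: -1518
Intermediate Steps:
u(Y) = 9*Y
-391 + (-4*(-1) + u(5))*(-23) = -391 + (-4*(-1) + 9*5)*(-23) = -391 + (4 + 45)*(-23) = -391 + 49*(-23) = -391 - 1127 = -1518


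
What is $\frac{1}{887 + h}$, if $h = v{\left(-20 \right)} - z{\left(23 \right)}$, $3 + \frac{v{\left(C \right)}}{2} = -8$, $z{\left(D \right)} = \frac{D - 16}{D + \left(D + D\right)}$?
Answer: $\frac{69}{59678} \approx 0.0011562$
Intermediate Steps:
$z{\left(D \right)} = \frac{-16 + D}{3 D}$ ($z{\left(D \right)} = \frac{-16 + D}{D + 2 D} = \frac{-16 + D}{3 D}$)
$v{\left(C \right)} = -22$ ($v{\left(C \right)} = -6 + 2 \left(-8\right) = -6 - 16 = -22$)
$h = - \frac{1525}{69}$ ($h = -22 - \frac{-16 + 23}{3 \cdot 23} = -22 - \frac{1}{3} \cdot \frac{1}{23} \cdot 7 = -22 - \frac{7}{69} = - \frac{1525}{69} \approx -22.101$)
$\frac{1}{887 + h} = \frac{1}{887 - \frac{1525}{69}} = \frac{1}{\frac{59678}{69}} = \frac{69}{59678}$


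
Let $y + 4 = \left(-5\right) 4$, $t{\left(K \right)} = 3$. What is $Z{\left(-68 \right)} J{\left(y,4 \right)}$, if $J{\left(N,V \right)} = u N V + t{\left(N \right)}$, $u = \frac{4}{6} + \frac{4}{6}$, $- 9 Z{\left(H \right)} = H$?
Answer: $- \frac{8500}{9} \approx -944.44$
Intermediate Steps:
$Z{\left(H \right)} = - \frac{H}{9}$
$y = -24$ ($y = -4 - 20 = -24$)
$u = \frac{4}{3}$ ($u = 4 \cdot \frac{1}{6} + 4 \cdot \frac{1}{6} = \frac{2}{3} + \frac{2}{3} = \frac{4}{3} \approx 1.3333$)
$J{\left(N,V \right)} = 3 + \frac{4 N V}{3}$ ($J{\left(N,V \right)} = \frac{4 N}{3} V + 3 = \frac{4 N V}{3} + 3 = 3 + \frac{4 N V}{3}$)
$Z{\left(-68 \right)} J{\left(y,4 \right)} = \left(- \frac{1}{9}\right) \left(-68\right) \left(3 + \frac{4}{3} \left(-24\right) 4\right) = \frac{68 \left(3 - 128\right)}{9} = \frac{68}{9} \left(-125\right) = - \frac{8500}{9}$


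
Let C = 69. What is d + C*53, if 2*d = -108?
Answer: 3603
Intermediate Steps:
d = -54 (d = (½)*(-108) = -54)
d + C*53 = -54 + 69*53 = -54 + 3657 = 3603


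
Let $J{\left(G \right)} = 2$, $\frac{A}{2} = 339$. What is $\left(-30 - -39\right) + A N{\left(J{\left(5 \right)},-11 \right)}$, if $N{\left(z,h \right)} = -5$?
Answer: $-3381$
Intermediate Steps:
$A = 678$ ($A = 2 \cdot 339 = 678$)
$\left(-30 - -39\right) + A N{\left(J{\left(5 \right)},-11 \right)} = \left(-30 - -39\right) + 678 \left(-5\right) = \left(-30 + 39\right) - 3390 = 9 - 3390 = -3381$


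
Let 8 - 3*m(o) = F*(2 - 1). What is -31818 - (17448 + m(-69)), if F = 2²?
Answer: -147802/3 ≈ -49267.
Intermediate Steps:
F = 4
m(o) = 4/3 (m(o) = 8/3 - 4*(2 - 1)/3 = 8/3 - 4/3 = 4/3)
-31818 - (17448 + m(-69)) = -31818 - (17448 + 4/3) = -31818 - 1*52348/3 = -31818 - 52348/3 = -147802/3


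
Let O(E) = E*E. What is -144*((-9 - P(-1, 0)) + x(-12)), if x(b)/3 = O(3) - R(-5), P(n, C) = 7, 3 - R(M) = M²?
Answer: -11088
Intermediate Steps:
R(M) = 3 - M²
O(E) = E²
x(b) = 93 (x(b) = 3*(3² - (3 - 1*(-5)²)) = 3*(9 - (3 - 1*25)) = 3*(9 - (3 - 25)) = 3*(9 - 1*(-22)) = 3*(9 + 22) = 3*31 = 93)
-144*((-9 - P(-1, 0)) + x(-12)) = -144*((-9 - 1*7) + 93) = -144*((-9 - 7) + 93) = -144*(-16 + 93) = -144*77 = -11088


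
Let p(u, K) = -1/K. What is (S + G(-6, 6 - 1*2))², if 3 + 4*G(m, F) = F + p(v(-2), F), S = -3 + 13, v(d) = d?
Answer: 26569/256 ≈ 103.79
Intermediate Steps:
S = 10
G(m, F) = -¾ - 1/(4*F) + F/4 (G(m, F) = -¾ + (F - 1/F)/4 = -¾ + (-1/(4*F) + F/4) = -¾ - 1/(4*F) + F/4)
(S + G(-6, 6 - 1*2))² = (10 + (-1 + (6 - 1*2)*(-3 + (6 - 1*2)))/(4*(6 - 1*2)))² = (10 + (-1 + (6 - 2)*(-3 + (6 - 2)))/(4*(6 - 2)))² = (10 + (¼)*(-1 + 4*(-3 + 4))/4)² = (10 + (¼)*(¼)*(-1 + 4*1))² = (10 + (¼)*(¼)*(-1 + 4))² = (10 + (¼)*(¼)*3)² = (10 + 3/16)² = (163/16)² = 26569/256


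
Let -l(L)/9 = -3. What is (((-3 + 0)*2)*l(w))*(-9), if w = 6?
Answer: 1458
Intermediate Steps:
l(L) = 27 (l(L) = -9*(-3) = 27)
(((-3 + 0)*2)*l(w))*(-9) = (((-3 + 0)*2)*27)*(-9) = (-3*2*27)*(-9) = -6*27*(-9) = -162*(-9) = 1458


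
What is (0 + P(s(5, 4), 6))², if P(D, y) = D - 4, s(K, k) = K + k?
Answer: 25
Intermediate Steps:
P(D, y) = -4 + D
(0 + P(s(5, 4), 6))² = (0 + (-4 + (5 + 4)))² = (0 + (-4 + 9))² = (0 + 5)² = 5² = 25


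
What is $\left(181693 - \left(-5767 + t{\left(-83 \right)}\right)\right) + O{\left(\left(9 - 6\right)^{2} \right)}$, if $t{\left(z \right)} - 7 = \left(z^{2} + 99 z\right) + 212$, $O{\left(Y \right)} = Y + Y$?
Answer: $188587$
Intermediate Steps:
$O{\left(Y \right)} = 2 Y$
$t{\left(z \right)} = 219 + z^{2} + 99 z$ ($t{\left(z \right)} = 7 + \left(\left(z^{2} + 99 z\right) + 212\right) = 7 + \left(212 + z^{2} + 99 z\right) = 219 + z^{2} + 99 z$)
$\left(181693 - \left(-5767 + t{\left(-83 \right)}\right)\right) + O{\left(\left(9 - 6\right)^{2} \right)} = \left(181693 + \left(5767 - \left(219 + \left(-83\right)^{2} + 99 \left(-83\right)\right)\right)\right) + 2 \left(9 - 6\right)^{2} = \left(181693 + \left(5767 - \left(219 + 6889 - 8217\right)\right)\right) + 2 \cdot 3^{2} = \left(181693 + \left(5767 - -1109\right)\right) + 2 \cdot 9 = \left(181693 + \left(5767 + 1109\right)\right) + 18 = \left(181693 + 6876\right) + 18 = 188569 + 18 = 188587$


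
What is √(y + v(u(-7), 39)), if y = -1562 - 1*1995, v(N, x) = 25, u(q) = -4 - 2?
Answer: 2*I*√883 ≈ 59.431*I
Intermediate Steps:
u(q) = -6
y = -3557 (y = -1562 - 1995 = -3557)
√(y + v(u(-7), 39)) = √(-3557 + 25) = √(-3532) = 2*I*√883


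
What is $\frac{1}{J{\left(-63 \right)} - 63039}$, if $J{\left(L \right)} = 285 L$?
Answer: $- \frac{1}{80994} \approx -1.2347 \cdot 10^{-5}$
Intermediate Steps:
$\frac{1}{J{\left(-63 \right)} - 63039} = \frac{1}{285 \left(-63\right) - 63039} = \frac{1}{-17955 - 63039} = \frac{1}{-80994} = - \frac{1}{80994}$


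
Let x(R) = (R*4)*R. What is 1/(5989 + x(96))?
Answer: 1/42853 ≈ 2.3336e-5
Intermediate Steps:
x(R) = 4*R**2 (x(R) = (4*R)*R = 4*R**2)
1/(5989 + x(96)) = 1/(5989 + 4*96**2) = 1/(5989 + 4*9216) = 1/(5989 + 36864) = 1/42853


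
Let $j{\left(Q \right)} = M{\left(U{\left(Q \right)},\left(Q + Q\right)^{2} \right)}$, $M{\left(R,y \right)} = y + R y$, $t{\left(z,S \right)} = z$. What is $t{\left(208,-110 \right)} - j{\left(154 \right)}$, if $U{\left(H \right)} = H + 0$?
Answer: $-14703712$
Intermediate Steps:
$U{\left(H \right)} = H$
$j{\left(Q \right)} = 4 Q^{2} \left(1 + Q\right)$ ($j{\left(Q \right)} = \left(Q + Q\right)^{2} \left(1 + Q\right) = \left(2 Q\right)^{2} \left(1 + Q\right) = 4 Q^{2} \left(1 + Q\right)$)
$t{\left(208,-110 \right)} - j{\left(154 \right)} = 208 - 4 \cdot 154^{2} \left(1 + 154\right) = 208 - 4 \cdot 23716 \cdot 155 = 208 - 14703920 = -14703712$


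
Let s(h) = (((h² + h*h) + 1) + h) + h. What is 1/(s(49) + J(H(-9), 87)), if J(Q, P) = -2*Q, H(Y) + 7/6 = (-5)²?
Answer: 3/14560 ≈ 0.00020604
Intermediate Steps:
H(Y) = 143/6 (H(Y) = -7/6 + (-5)² = -7/6 + 25 = 143/6)
s(h) = 1 + 2*h + 2*h² (s(h) = (((h² + h²) + 1) + h) + h = ((2*h² + 1) + h) + h = ((1 + 2*h²) + h) + h = (1 + h + 2*h²) + h = 1 + 2*h + 2*h²)
1/(s(49) + J(H(-9), 87)) = 1/((1 + 2*49 + 2*49²) - 2*143/6) = 1/((1 + 98 + 2*2401) - 143/3) = 1/((1 + 98 + 4802) - 143/3) = 1/(4901 - 143/3) = 1/(14560/3) = 3/14560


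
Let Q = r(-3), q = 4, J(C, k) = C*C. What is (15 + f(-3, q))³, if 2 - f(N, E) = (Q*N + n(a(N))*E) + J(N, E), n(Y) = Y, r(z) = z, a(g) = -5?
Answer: 6859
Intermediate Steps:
J(C, k) = C²
Q = -3
f(N, E) = 2 - N² + 3*N + 5*E (f(N, E) = 2 - ((-3*N - 5*E) + N²) = 2 - ((-5*E - 3*N) + N²) = 2 - (N² - 5*E - 3*N) = 2 + (-N² + 3*N + 5*E) = 2 - N² + 3*N + 5*E)
(15 + f(-3, q))³ = (15 + (2 - 1*(-3)² + 3*(-3) + 5*4))³ = (15 + (2 - 1*9 - 9 + 20))³ = (15 + (2 - 9 - 9 + 20))³ = (15 + 4)³ = 19³ = 6859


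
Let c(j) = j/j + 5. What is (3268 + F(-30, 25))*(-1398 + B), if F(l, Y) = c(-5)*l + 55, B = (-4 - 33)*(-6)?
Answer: -3696168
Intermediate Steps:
c(j) = 6 (c(j) = 1 + 5 = 6)
B = 222 (B = -37*(-6) = 222)
F(l, Y) = 55 + 6*l (F(l, Y) = 6*l + 55 = 55 + 6*l)
(3268 + F(-30, 25))*(-1398 + B) = (3268 + (55 + 6*(-30)))*(-1398 + 222) = (3268 + (55 - 180))*(-1176) = (3268 - 125)*(-1176) = 3143*(-1176) = -3696168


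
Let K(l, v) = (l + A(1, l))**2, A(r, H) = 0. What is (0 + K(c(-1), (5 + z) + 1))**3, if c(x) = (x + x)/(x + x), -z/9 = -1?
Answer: 1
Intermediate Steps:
z = 9 (z = -9*(-1) = 9)
c(x) = 1 (c(x) = (2*x)/((2*x)) = (2*x)*(1/(2*x)) = 1)
K(l, v) = l**2 (K(l, v) = (l + 0)**2 = l**2)
(0 + K(c(-1), (5 + z) + 1))**3 = (0 + 1**2)**3 = (0 + 1)**3 = 1**3 = 1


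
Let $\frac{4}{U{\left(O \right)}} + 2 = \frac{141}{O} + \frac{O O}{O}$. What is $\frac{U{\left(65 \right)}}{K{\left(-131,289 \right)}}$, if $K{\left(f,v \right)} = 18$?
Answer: $\frac{65}{19062} \approx 0.0034099$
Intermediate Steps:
$U{\left(O \right)} = \frac{4}{-2 + O + \frac{141}{O}}$ ($U{\left(O \right)} = \frac{4}{-2 + \left(\frac{141}{O} + \frac{O O}{O}\right)} = \frac{4}{-2 + \left(\frac{141}{O} + \frac{O^{2}}{O}\right)} = \frac{4}{-2 + \left(\frac{141}{O} + O\right)} = \frac{4}{-2 + \left(O + \frac{141}{O}\right)} = \frac{4}{-2 + O + \frac{141}{O}}$)
$\frac{U{\left(65 \right)}}{K{\left(-131,289 \right)}} = \frac{4 \cdot 65 \frac{1}{141 + 65^{2} - 130}}{18} = 4 \cdot 65 \frac{1}{141 + 4225 - 130} \cdot \frac{1}{18} = 4 \cdot 65 \cdot \frac{1}{4236} \cdot \frac{1}{18} = \frac{65}{1059} \cdot \frac{1}{18} = \frac{65}{19062}$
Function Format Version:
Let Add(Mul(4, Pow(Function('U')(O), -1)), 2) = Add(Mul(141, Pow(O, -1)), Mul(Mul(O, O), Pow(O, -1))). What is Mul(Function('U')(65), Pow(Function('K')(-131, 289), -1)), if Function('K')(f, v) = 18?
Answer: Rational(65, 19062) ≈ 0.0034099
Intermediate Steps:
Function('U')(O) = Mul(4, Pow(Add(-2, O, Mul(141, Pow(O, -1))), -1)) (Function('U')(O) = Mul(4, Pow(Add(-2, Add(Mul(141, Pow(O, -1)), Mul(Mul(O, O), Pow(O, -1)))), -1)) = Mul(4, Pow(Add(-2, Add(Mul(141, Pow(O, -1)), Mul(Pow(O, 2), Pow(O, -1)))), -1)) = Mul(4, Pow(Add(-2, Add(Mul(141, Pow(O, -1)), O)), -1)) = Mul(4, Pow(Add(-2, Add(O, Mul(141, Pow(O, -1)))), -1)) = Mul(4, Pow(Add(-2, O, Mul(141, Pow(O, -1))), -1)))
Mul(Function('U')(65), Pow(Function('K')(-131, 289), -1)) = Mul(Mul(4, 65, Pow(Add(141, Pow(65, 2), Mul(-2, 65)), -1)), Pow(18, -1)) = Mul(Mul(4, 65, Pow(Add(141, 4225, -130), -1)), Rational(1, 18)) = Mul(Mul(4, 65, Pow(4236, -1)), Rational(1, 18)) = Mul(Mul(4, 65, Rational(1, 4236)), Rational(1, 18)) = Mul(Rational(65, 1059), Rational(1, 18)) = Rational(65, 19062)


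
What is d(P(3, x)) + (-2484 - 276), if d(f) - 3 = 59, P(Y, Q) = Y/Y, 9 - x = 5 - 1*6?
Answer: -2698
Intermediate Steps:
x = 10 (x = 9 - (5 - 1*6) = 9 - (5 - 6) = 9 - 1*(-1) = 9 + 1 = 10)
P(Y, Q) = 1
d(f) = 62 (d(f) = 3 + 59 = 62)
d(P(3, x)) + (-2484 - 276) = 62 + (-2484 - 276) = 62 - 2760 = -2698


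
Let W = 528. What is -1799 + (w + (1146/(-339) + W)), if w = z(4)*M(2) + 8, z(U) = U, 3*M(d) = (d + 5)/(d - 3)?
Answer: -432467/339 ≈ -1275.7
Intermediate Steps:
M(d) = (5 + d)/(3*(-3 + d)) (M(d) = ((d + 5)/(d - 3))/3 = ((5 + d)/(-3 + d))/3 = (5 + d)/(3*(-3 + d)))
w = -4/3 (w = 4*((5 + 2)/(3*(-3 + 2))) + 8 = 4*((⅓)*7/(-1)) + 8 = 4*((⅓)*(-1)*7) + 8 = 4*(-7/3) + 8 = -28/3 + 8 = -4/3 ≈ -1.3333)
-1799 + (w + (1146/(-339) + W)) = -1799 + (-4/3 + (1146/(-339) + 528)) = -1799 + (-4/3 + (1146*(-1/339) + 528)) = -1799 + (-4/3 + (-382/113 + 528)) = -1799 + (-4/3 + 59282/113) = -1799 + 177394/339 = -432467/339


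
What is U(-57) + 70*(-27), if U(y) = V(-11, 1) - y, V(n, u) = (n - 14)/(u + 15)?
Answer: -29353/16 ≈ -1834.6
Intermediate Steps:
V(n, u) = (-14 + n)/(15 + u)
U(y) = -25/16 - y (U(y) = (-14 - 11)/(15 + 1) - y = -25/16 - y)
U(-57) + 70*(-27) = (-25/16 - 1*(-57)) + 70*(-27) = (-25/16 + 57) - 1890 = 887/16 - 1890 = -29353/16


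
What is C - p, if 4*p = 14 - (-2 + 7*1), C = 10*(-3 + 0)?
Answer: -129/4 ≈ -32.250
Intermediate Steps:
C = -30 (C = 10*(-3) = -30)
p = 9/4 (p = (14 - (-2 + 7*1))/4 = (14 - (-2 + 7))/4 = (14 - 1*5)/4 = (14 - 5)/4 = (¼)*9 = 9/4 ≈ 2.2500)
C - p = -30 - 1*9/4 = -30 - 9/4 = -129/4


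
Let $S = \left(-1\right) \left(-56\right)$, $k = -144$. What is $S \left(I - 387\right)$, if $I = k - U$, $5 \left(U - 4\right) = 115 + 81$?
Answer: $- \frac{160776}{5} \approx -32155.0$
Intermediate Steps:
$U = \frac{216}{5}$ ($U = 4 + \frac{115 + 81}{5} = 4 + \frac{1}{5} \cdot 196 = 4 + \frac{196}{5} = \frac{216}{5} \approx 43.2$)
$I = - \frac{936}{5}$ ($I = -144 - \frac{216}{5} = - \frac{936}{5} \approx -187.2$)
$S = 56$
$S \left(I - 387\right) = 56 \left(- \frac{936}{5} - 387\right) = 56 \left(- \frac{2871}{5}\right) = - \frac{160776}{5}$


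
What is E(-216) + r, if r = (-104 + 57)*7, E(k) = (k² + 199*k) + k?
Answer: 3127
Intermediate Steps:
E(k) = k² + 200*k
r = -329 (r = -47*7 = -329)
E(-216) + r = -216*(200 - 216) - 329 = -216*(-16) - 329 = 3456 - 329 = 3127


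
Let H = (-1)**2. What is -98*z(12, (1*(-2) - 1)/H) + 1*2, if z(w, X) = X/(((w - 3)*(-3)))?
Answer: -80/9 ≈ -8.8889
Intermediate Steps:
H = 1
z(w, X) = X/(9 - 3*w) (z(w, X) = X/(((-3 + w)*(-3))) = X/(9 - 3*w))
-98*z(12, (1*(-2) - 1)/H) + 1*2 = -(-98)*(1*(-2) - 1)/1/(-9 + 3*12) + 1*2 = -(-98)*(-2 - 1)*1/(-9 + 36) + 2 = -(-98)*(-3*1)/27 + 2 = -(-98)*(-3)/27 + 2 = -98*1/9 + 2 = -98/9 + 2 = -80/9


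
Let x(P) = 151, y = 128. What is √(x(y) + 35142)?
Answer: √35293 ≈ 187.86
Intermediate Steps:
√(x(y) + 35142) = √(151 + 35142) = √35293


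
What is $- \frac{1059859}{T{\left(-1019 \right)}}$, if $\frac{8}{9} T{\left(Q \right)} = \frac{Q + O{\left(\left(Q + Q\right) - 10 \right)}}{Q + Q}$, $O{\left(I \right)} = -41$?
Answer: $- \frac{4319985284}{2385} \approx -1.8113 \cdot 10^{6}$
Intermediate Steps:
$T{\left(Q \right)} = \frac{9 \left(-41 + Q\right)}{16 Q}$ ($T{\left(Q \right)} = \frac{9 \frac{Q - 41}{Q + Q}}{8} = \frac{9 \frac{-41 + Q}{2 Q}}{8} = \frac{9 \left(-41 + Q\right)}{16 Q}$)
$- \frac{1059859}{T{\left(-1019 \right)}} = - \frac{1059859}{\frac{9}{16} \frac{1}{-1019} \left(-41 - 1019\right)} = - \frac{1059859}{\frac{9}{16} \left(- \frac{1}{1019}\right) \left(-1060\right)} = - \frac{1059859}{\frac{2385}{4076}} = \left(-1059859\right) \frac{4076}{2385} = - \frac{4319985284}{2385}$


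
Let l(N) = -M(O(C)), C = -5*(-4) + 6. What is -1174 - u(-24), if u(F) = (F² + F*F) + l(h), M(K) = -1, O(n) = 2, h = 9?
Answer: -2327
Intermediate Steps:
C = 26 (C = 20 + 6 = 26)
l(N) = 1 (l(N) = -1*(-1) = 1)
u(F) = 1 + 2*F² (u(F) = (F² + F*F) + 1 = (F² + F²) + 1 = 2*F² + 1 = 1 + 2*F²)
-1174 - u(-24) = -1174 - (1 + 2*(-24)²) = -1174 - (1 + 2*576) = -1174 - (1 + 1152) = -1174 - 1*1153 = -1174 - 1153 = -2327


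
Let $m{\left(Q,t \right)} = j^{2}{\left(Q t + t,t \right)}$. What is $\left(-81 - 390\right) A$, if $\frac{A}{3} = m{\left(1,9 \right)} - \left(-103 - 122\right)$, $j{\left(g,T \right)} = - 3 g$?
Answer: $-4438233$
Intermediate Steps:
$m{\left(Q,t \right)} = \left(- 3 t - 3 Q t\right)^{2}$ ($m{\left(Q,t \right)} = \left(- 3 \left(Q t + t\right)\right)^{2} = \left(- 3 \left(t + Q t\right)\right)^{2} = \left(- 3 t - 3 Q t\right)^{2}$)
$A = 9423$ ($A = 3 \left(9 \cdot 9^{2} \left(1 + 1\right)^{2} - \left(-103 - 122\right)\right) = 3 \left(9 \cdot 81 \cdot 2^{2} - \left(-103 - 122\right)\right) = 3 \left(9 \cdot 81 \cdot 4 - -225\right) = 3 \left(2916 + 225\right) = 3 \cdot 3141 = 9423$)
$\left(-81 - 390\right) A = \left(-81 - 390\right) 9423 = \left(-471\right) 9423 = -4438233$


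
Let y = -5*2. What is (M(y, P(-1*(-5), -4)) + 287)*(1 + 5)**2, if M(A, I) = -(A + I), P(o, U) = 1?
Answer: 10656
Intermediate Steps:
y = -10
M(A, I) = -A - I
(M(y, P(-1*(-5), -4)) + 287)*(1 + 5)**2 = ((-1*(-10) - 1*1) + 287)*(1 + 5)**2 = ((10 - 1) + 287)*6**2 = (9 + 287)*36 = 296*36 = 10656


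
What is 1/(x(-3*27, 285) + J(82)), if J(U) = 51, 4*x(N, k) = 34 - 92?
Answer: 2/73 ≈ 0.027397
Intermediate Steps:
x(N, k) = -29/2 (x(N, k) = (34 - 92)/4 = (¼)*(-58) = -29/2)
1/(x(-3*27, 285) + J(82)) = 1/(-29/2 + 51) = 1/(73/2) = 2/73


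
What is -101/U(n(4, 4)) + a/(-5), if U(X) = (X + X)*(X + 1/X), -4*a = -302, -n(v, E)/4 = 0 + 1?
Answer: -1536/85 ≈ -18.071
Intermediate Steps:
n(v, E) = -4 (n(v, E) = -4*(0 + 1) = -4*1 = -4)
a = 151/2 (a = -¼*(-302) = 151/2 ≈ 75.500)
U(X) = 2*X*(X + 1/X) (U(X) = (2*X)*(X + 1/X) = 2*X*(X + 1/X))
-101/U(n(4, 4)) + a/(-5) = -101/(2 + 2*(-4)²) + (151/2)/(-5) = -101/(2 + 2*16) + (151/2)*(-⅕) = -101/(2 + 32) - 151/10 = -101/34 - 151/10 = -1536/85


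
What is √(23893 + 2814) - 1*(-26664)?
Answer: 26664 + √26707 ≈ 26827.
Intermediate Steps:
√(23893 + 2814) - 1*(-26664) = √26707 + 26664 = 26664 + √26707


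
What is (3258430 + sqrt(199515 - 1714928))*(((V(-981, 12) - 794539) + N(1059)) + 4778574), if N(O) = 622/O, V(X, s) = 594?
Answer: 13749671144889190/1059 + 4219722733*I*sqrt(1515413)/1059 ≈ 1.2984e+13 + 4.9052e+9*I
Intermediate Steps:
(3258430 + sqrt(199515 - 1714928))*(((V(-981, 12) - 794539) + N(1059)) + 4778574) = (3258430 + sqrt(199515 - 1714928))*(((594 - 794539) + 622/1059) + 4778574) = (3258430 + sqrt(-1515413))*((-793945 + 622*(1/1059)) + 4778574) = (3258430 + I*sqrt(1515413))*((-793945 + 622/1059) + 4778574) = (3258430 + I*sqrt(1515413))*(-840787133/1059 + 4778574) = (3258430 + I*sqrt(1515413))*(4219722733/1059) = 13749671144889190/1059 + 4219722733*I*sqrt(1515413)/1059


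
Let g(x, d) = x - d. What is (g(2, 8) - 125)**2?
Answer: 17161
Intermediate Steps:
(g(2, 8) - 125)**2 = ((2 - 1*8) - 125)**2 = ((2 - 8) - 125)**2 = (-6 - 125)**2 = (-131)**2 = 17161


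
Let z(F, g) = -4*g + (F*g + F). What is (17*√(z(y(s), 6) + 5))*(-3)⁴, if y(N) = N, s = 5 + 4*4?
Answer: 11016*√2 ≈ 15579.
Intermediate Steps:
s = 21 (s = 5 + 16 = 21)
z(F, g) = F - 4*g + F*g (z(F, g) = -4*g + (F + F*g) = F - 4*g + F*g)
(17*√(z(y(s), 6) + 5))*(-3)⁴ = (17*√((21 - 4*6 + 21*6) + 5))*(-3)⁴ = (17*√((21 - 24 + 126) + 5))*81 = (17*√(123 + 5))*81 = (17*√128)*81 = (17*(8*√2))*81 = (136*√2)*81 = 11016*√2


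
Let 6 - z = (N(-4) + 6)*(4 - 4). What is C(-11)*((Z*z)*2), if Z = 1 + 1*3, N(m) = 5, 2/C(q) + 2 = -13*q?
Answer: 32/47 ≈ 0.68085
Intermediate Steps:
C(q) = 2/(-2 - 13*q)
z = 6 (z = 6 - (5 + 6)*(4 - 4) = 6 - 11*0 = 6 - 1*0 = 6 + 0 = 6)
Z = 4 (Z = 1 + 3 = 4)
C(-11)*((Z*z)*2) = (-2/(2 + 13*(-11)))*((4*6)*2) = (-2/(2 - 143))*(24*2) = -2/(-141)*48 = -2*(-1/141)*48 = (2/141)*48 = 32/47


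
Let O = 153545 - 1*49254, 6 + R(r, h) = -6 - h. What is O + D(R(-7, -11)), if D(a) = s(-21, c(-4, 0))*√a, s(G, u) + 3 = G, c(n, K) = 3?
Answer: 104291 - 24*I ≈ 1.0429e+5 - 24.0*I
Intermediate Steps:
R(r, h) = -12 - h (R(r, h) = -6 + (-6 - h) = -12 - h)
s(G, u) = -3 + G
O = 104291 (O = 153545 - 49254 = 104291)
D(a) = -24*√a (D(a) = (-3 - 21)*√a = -24*√a)
O + D(R(-7, -11)) = 104291 - 24*√(-12 - 1*(-11)) = 104291 - 24*√(-12 + 11) = 104291 - 24*I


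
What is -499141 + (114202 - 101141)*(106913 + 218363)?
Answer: 4247930695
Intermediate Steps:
-499141 + (114202 - 101141)*(106913 + 218363) = -499141 + 13061*325276 = -499141 + 4248429836 = 4247930695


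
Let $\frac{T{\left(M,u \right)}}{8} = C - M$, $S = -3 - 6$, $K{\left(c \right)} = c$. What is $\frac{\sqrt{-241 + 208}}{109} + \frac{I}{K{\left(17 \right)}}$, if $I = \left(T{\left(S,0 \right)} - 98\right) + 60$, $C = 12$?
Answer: $\frac{130}{17} + \frac{i \sqrt{33}}{109} \approx 7.6471 + 0.052702 i$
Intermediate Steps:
$S = -9$ ($S = -3 - 6 = -9$)
$T{\left(M,u \right)} = 96 - 8 M$ ($T{\left(M,u \right)} = 8 \left(12 - M\right) = 96 - 8 M$)
$I = 130$ ($I = \left(\left(96 - -72\right) - 98\right) + 60 = \left(\left(96 + 72\right) - 98\right) + 60 = \left(168 - 98\right) + 60 = 70 + 60 = 130$)
$\frac{\sqrt{-241 + 208}}{109} + \frac{I}{K{\left(17 \right)}} = \frac{\sqrt{-241 + 208}}{109} + \frac{130}{17} = \sqrt{-33} \cdot \frac{1}{109} + 130 \cdot \frac{1}{17} = i \sqrt{33} \cdot \frac{1}{109} + \frac{130}{17} = \frac{i \sqrt{33}}{109} + \frac{130}{17} = \frac{130}{17} + \frac{i \sqrt{33}}{109}$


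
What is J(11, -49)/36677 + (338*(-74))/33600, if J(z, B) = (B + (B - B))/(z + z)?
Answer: -2522959891/3388954800 ≈ -0.74447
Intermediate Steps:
J(z, B) = B/(2*z) (J(z, B) = (B + 0)/((2*z)) = B*(1/(2*z)) = B/(2*z))
J(11, -49)/36677 + (338*(-74))/33600 = ((½)*(-49)/11)/36677 + (338*(-74))/33600 = ((½)*(-49)*(1/11))*(1/36677) - 25012*1/33600 = -49/22*1/36677 - 6253/8400 = -49/806894 - 6253/8400 = -2522959891/3388954800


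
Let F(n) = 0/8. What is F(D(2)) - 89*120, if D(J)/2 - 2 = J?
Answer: -10680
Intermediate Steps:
D(J) = 4 + 2*J
F(n) = 0 (F(n) = 0*(⅛) = 0)
F(D(2)) - 89*120 = 0 - 89*120 = 0 - 10680 = -10680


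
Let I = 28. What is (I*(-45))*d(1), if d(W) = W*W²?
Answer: -1260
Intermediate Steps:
d(W) = W³
(I*(-45))*d(1) = (28*(-45))*1³ = -1260*1 = -1260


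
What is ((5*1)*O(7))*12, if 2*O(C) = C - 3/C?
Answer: 1380/7 ≈ 197.14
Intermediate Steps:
O(C) = C/2 - 3/(2*C) (O(C) = (C - 3/C)/2 = C/2 - 3/(2*C))
((5*1)*O(7))*12 = ((5*1)*((½)*(-3 + 7²)/7))*12 = (5*((½)*(⅐)*(-3 + 49)))*12 = (5*((½)*(⅐)*46))*12 = (5*(23/7))*12 = (115/7)*12 = 1380/7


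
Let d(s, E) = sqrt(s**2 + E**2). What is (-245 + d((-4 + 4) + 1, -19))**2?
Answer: (245 - sqrt(362))**2 ≈ 51064.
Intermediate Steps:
d(s, E) = sqrt(E**2 + s**2)
(-245 + d((-4 + 4) + 1, -19))**2 = (-245 + sqrt((-19)**2 + ((-4 + 4) + 1)**2))**2 = (-245 + sqrt(361 + (0 + 1)**2))**2 = (-245 + sqrt(361 + 1**2))**2 = (-245 + sqrt(361 + 1))**2 = (-245 + sqrt(362))**2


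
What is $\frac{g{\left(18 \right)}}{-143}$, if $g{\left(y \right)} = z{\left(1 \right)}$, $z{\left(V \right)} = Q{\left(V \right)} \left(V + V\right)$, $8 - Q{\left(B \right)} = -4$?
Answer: $- \frac{24}{143} \approx -0.16783$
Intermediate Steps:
$Q{\left(B \right)} = 12$ ($Q{\left(B \right)} = 8 - -4 = 8 + 4 = 12$)
$z{\left(V \right)} = 24 V$ ($z{\left(V \right)} = 12 \left(V + V\right) = 12 \cdot 2 V = 24 V$)
$g{\left(y \right)} = 24$ ($g{\left(y \right)} = 24 \cdot 1 = 24$)
$\frac{g{\left(18 \right)}}{-143} = \frac{24}{-143} = 24 \left(- \frac{1}{143}\right) = - \frac{24}{143}$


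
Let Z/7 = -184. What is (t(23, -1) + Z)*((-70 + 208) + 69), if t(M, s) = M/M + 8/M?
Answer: -266337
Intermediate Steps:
Z = -1288 (Z = 7*(-184) = -1288)
t(M, s) = 1 + 8/M
(t(23, -1) + Z)*((-70 + 208) + 69) = ((8 + 23)/23 - 1288)*((-70 + 208) + 69) = ((1/23)*31 - 1288)*(138 + 69) = (31/23 - 1288)*207 = -29593/23*207 = -266337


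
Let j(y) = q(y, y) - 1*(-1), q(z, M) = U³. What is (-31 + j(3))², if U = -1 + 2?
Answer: 841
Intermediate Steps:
U = 1
q(z, M) = 1 (q(z, M) = 1³ = 1)
j(y) = 2 (j(y) = 1 - 1*(-1) = 1 + 1 = 2)
(-31 + j(3))² = (-31 + 2)² = (-29)² = 841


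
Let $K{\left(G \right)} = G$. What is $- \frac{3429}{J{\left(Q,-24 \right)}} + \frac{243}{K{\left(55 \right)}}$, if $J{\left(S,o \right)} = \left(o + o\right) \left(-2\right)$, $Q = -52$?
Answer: $- \frac{55089}{1760} \approx -31.301$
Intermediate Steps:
$J{\left(S,o \right)} = - 4 o$ ($J{\left(S,o \right)} = 2 o \left(-2\right) = - 4 o$)
$- \frac{3429}{J{\left(Q,-24 \right)}} + \frac{243}{K{\left(55 \right)}} = - \frac{3429}{\left(-4\right) \left(-24\right)} + \frac{243}{55} = - \frac{3429}{96} + 243 \cdot \frac{1}{55} = \left(-3429\right) \frac{1}{96} + \frac{243}{55} = - \frac{1143}{32} + \frac{243}{55} = - \frac{55089}{1760}$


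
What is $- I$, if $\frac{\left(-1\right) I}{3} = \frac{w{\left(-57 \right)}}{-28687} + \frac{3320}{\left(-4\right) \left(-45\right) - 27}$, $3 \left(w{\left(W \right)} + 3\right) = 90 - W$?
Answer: $\frac{95233802}{1463037} \approx 65.093$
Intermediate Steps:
$w{\left(W \right)} = 27 - \frac{W}{3}$ ($w{\left(W \right)} = -3 + \frac{90 - W}{3} = -3 - \left(-30 + \frac{W}{3}\right) = 27 - \frac{W}{3}$)
$I = - \frac{95233802}{1463037}$ ($I = - 3 \left(\frac{27 - -19}{-28687} + \frac{3320}{\left(-4\right) \left(-45\right) - 27}\right) = - 3 \left(\left(27 + 19\right) \left(- \frac{1}{28687}\right) + \frac{3320}{180 - 27}\right) = - 3 \left(46 \left(- \frac{1}{28687}\right) + \frac{3320}{153}\right) = - 3 \left(- \frac{46}{28687} + 3320 \cdot \frac{1}{153}\right) = - 3 \left(- \frac{46}{28687} + \frac{3320}{153}\right) = \left(-3\right) \frac{95233802}{4389111} = - \frac{95233802}{1463037} \approx -65.093$)
$- I = \left(-1\right) \left(- \frac{95233802}{1463037}\right) = \frac{95233802}{1463037}$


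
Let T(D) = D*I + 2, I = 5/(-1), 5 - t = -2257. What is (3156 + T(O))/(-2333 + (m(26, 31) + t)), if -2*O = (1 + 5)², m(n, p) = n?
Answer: -3248/45 ≈ -72.178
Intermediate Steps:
t = 2262 (t = 5 - 1*(-2257) = 5 + 2257 = 2262)
I = -5 (I = 5*(-1) = -5)
O = -18 (O = -(1 + 5)²/2 = -½*6² = -½*36 = -18)
T(D) = 2 - 5*D (T(D) = D*(-5) + 2 = -5*D + 2 = 2 - 5*D)
(3156 + T(O))/(-2333 + (m(26, 31) + t)) = (3156 + (2 - 5*(-18)))/(-2333 + (26 + 2262)) = (3156 + (2 + 90))/(-2333 + 2288) = (3156 + 92)/(-45) = 3248*(-1/45) = -3248/45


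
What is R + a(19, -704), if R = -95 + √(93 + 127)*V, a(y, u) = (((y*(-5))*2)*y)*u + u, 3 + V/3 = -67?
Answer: 2540641 - 420*√55 ≈ 2.5375e+6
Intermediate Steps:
V = -210 (V = -9 + 3*(-67) = -9 - 201 = -210)
a(y, u) = u - 10*u*y² (a(y, u) = ((-5*y*2)*y)*u + u = ((-10*y)*y)*u + u = (-10*y²)*u + u = -10*u*y² + u = u - 10*u*y²)
R = -95 - 420*√55 (R = -95 + √(93 + 127)*(-210) = -95 + √220*(-210) = -95 + (2*√55)*(-210) = -95 - 420*√55 ≈ -3209.8)
R + a(19, -704) = (-95 - 420*√55) - 704*(1 - 10*19²) = (-95 - 420*√55) - 704*(1 - 10*361) = (-95 - 420*√55) - 704*(1 - 3610) = (-95 - 420*√55) - 704*(-3609) = (-95 - 420*√55) + 2540736 = 2540641 - 420*√55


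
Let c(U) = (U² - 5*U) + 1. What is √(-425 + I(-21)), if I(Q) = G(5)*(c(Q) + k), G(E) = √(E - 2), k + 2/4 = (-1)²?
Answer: √(-1700 + 2190*√3)/2 ≈ 22.876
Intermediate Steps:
c(U) = 1 + U² - 5*U
k = ½ (k = -½ + (-1)² = -½ + 1 = ½ ≈ 0.50000)
G(E) = √(-2 + E)
I(Q) = √3*(3/2 + Q² - 5*Q) (I(Q) = √(-2 + 5)*((1 + Q² - 5*Q) + ½) = √3*(3/2 + Q² - 5*Q))
√(-425 + I(-21)) = √(-425 + √3*(3/2 + (-21)² - 5*(-21))) = √(-425 + √3*(3/2 + 441 + 105)) = √(-425 + √3*(1095/2)) = √(-425 + 1095*√3/2)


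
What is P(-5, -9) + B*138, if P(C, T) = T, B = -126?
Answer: -17397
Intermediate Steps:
P(-5, -9) + B*138 = -9 - 126*138 = -9 - 17388 = -17397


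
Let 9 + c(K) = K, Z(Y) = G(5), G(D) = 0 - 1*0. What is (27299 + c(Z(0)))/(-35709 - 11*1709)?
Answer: -13645/27254 ≈ -0.50066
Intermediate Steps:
G(D) = 0 (G(D) = 0 + 0 = 0)
Z(Y) = 0
c(K) = -9 + K
(27299 + c(Z(0)))/(-35709 - 11*1709) = (27299 + (-9 + 0))/(-35709 - 11*1709) = (27299 - 9)/(-35709 - 18799) = 27290/(-54508) = 27290*(-1/54508) = -13645/27254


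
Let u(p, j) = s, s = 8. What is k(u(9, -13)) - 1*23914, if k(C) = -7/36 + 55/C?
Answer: -1721327/72 ≈ -23907.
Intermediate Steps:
u(p, j) = 8
k(C) = -7/36 + 55/C (k(C) = -7*1/36 + 55/C = -7/36 + 55/C)
k(u(9, -13)) - 1*23914 = (-7/36 + 55/8) - 1*23914 = (-7/36 + 55*(⅛)) - 23914 = (-7/36 + 55/8) - 23914 = 481/72 - 23914 = -1721327/72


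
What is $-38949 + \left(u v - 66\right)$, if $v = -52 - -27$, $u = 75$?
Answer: $-40890$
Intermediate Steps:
$v = -25$ ($v = -52 + 27 = -25$)
$-38949 + \left(u v - 66\right) = -38949 + \left(75 \left(-25\right) - 66\right) = -38949 - 1941 = -40890$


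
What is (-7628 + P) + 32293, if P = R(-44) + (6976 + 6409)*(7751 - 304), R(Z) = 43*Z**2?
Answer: 99786008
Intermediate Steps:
P = 99761343 (P = 43*(-44)**2 + (6976 + 6409)*(7751 - 304) = 43*1936 + 13385*7447 = 83248 + 99678095 = 99761343)
(-7628 + P) + 32293 = (-7628 + 99761343) + 32293 = 99753715 + 32293 = 99786008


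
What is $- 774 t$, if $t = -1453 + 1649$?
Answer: $-151704$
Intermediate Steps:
$t = 196$
$- 774 t = \left(-774\right) 196 = -151704$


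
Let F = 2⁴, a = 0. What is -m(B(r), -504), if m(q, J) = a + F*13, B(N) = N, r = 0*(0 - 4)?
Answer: -208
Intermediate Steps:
r = 0 (r = 0*(-4) = 0)
F = 16
m(q, J) = 208 (m(q, J) = 0 + 16*13 = 0 + 208 = 208)
-m(B(r), -504) = -1*208 = -208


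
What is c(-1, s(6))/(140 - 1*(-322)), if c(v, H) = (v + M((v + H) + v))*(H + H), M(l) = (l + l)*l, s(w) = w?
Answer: 62/77 ≈ 0.80519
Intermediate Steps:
M(l) = 2*l² (M(l) = (2*l)*l = 2*l²)
c(v, H) = 2*H*(v + 2*(H + 2*v)²) (c(v, H) = (v + 2*((v + H) + v)²)*(H + H) = (v + 2*((H + v) + v)²)*(2*H) = (v + 2*(H + 2*v)²)*(2*H) = 2*H*(v + 2*(H + 2*v)²))
c(-1, s(6))/(140 - 1*(-322)) = (2*6*(-1 + 2*(6 + 2*(-1))²))/(140 - 1*(-322)) = (2*6*(-1 + 2*(6 - 2)²))/(140 + 322) = (2*6*(-1 + 2*4²))/462 = (2*6*(-1 + 2*16))*(1/462) = (2*6*(-1 + 32))*(1/462) = (2*6*31)*(1/462) = 372*(1/462) = 62/77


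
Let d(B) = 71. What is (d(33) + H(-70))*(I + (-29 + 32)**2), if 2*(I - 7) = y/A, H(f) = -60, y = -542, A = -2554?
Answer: 452485/2554 ≈ 177.17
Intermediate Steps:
I = 18149/2554 (I = 7 + (-542/(-2554))/2 = 7 + (-542*(-1/2554))/2 = 7 + (1/2)*(271/1277) = 7 + 271/2554 = 18149/2554 ≈ 7.1061)
(d(33) + H(-70))*(I + (-29 + 32)**2) = (71 - 60)*(18149/2554 + (-29 + 32)**2) = 11*(18149/2554 + 3**2) = 11*(18149/2554 + 9) = 11*(41135/2554) = 452485/2554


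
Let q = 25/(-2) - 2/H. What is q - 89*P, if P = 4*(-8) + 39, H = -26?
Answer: -16521/26 ≈ -635.42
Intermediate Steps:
q = -323/26 (q = 25/(-2) - 2/(-26) = 25*(-½) - 2*(-1/26) = -25/2 + 1/13 = -323/26 ≈ -12.423)
P = 7 (P = -32 + 39 = 7)
q - 89*P = -323/26 - 89*7 = -323/26 - 623 = -16521/26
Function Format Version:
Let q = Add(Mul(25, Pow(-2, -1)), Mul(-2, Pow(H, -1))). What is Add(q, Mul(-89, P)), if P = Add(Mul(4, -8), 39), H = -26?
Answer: Rational(-16521, 26) ≈ -635.42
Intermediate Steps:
q = Rational(-323, 26) (q = Add(Mul(25, Pow(-2, -1)), Mul(-2, Pow(-26, -1))) = Add(Mul(25, Rational(-1, 2)), Mul(-2, Rational(-1, 26))) = Add(Rational(-25, 2), Rational(1, 13)) = Rational(-323, 26) ≈ -12.423)
P = 7 (P = Add(-32, 39) = 7)
Add(q, Mul(-89, P)) = Add(Rational(-323, 26), Mul(-89, 7)) = Add(Rational(-323, 26), -623) = Rational(-16521, 26)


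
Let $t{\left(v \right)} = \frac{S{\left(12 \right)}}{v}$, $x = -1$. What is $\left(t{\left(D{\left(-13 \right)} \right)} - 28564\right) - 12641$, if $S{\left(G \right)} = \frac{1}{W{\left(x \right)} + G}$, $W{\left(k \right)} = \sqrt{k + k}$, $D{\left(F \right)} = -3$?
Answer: $\frac{- 123615 \sqrt{2} + 1483381 i}{3 \left(\sqrt{2} - 12 i\right)} \approx -41205.0 + 0.0032272 i$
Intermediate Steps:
$W{\left(k \right)} = \sqrt{2} \sqrt{k}$ ($W{\left(k \right)} = \sqrt{2 k} = \sqrt{2} \sqrt{k}$)
$S{\left(G \right)} = \frac{1}{G + i \sqrt{2}}$ ($S{\left(G \right)} = \frac{1}{\sqrt{2} \sqrt{-1} + G} = \frac{1}{\sqrt{2} i + G} = \frac{1}{i \sqrt{2} + G} = \frac{1}{G + i \sqrt{2}}$)
$t{\left(v \right)} = \frac{1}{v \left(12 + i \sqrt{2}\right)}$ ($t{\left(v \right)} = \frac{1}{\left(12 + i \sqrt{2}\right) v} = \frac{1}{v \left(12 + i \sqrt{2}\right)}$)
$\left(t{\left(D{\left(-13 \right)} \right)} - 28564\right) - 12641 = \left(\frac{1}{\left(-3\right) \left(12 + i \sqrt{2}\right)} - 28564\right) - 12641 = \left(- \frac{1}{3 \left(12 + i \sqrt{2}\right)} - 28564\right) - 12641 = \left(-28564 - \frac{1}{3 \left(12 + i \sqrt{2}\right)}\right) - 12641 = -41205 - \frac{1}{3 \left(12 + i \sqrt{2}\right)}$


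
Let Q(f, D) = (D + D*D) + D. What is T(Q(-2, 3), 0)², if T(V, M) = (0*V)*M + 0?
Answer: 0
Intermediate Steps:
Q(f, D) = D² + 2*D (Q(f, D) = (D + D²) + D = D² + 2*D)
T(V, M) = 0 (T(V, M) = 0*M + 0 = 0 + 0 = 0)
T(Q(-2, 3), 0)² = 0² = 0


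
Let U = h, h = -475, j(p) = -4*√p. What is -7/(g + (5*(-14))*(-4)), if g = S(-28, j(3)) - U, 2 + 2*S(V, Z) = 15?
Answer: -14/1523 ≈ -0.0091924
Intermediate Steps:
S(V, Z) = 13/2 (S(V, Z) = -1 + (½)*15 = -1 + 15/2 = 13/2)
U = -475
g = 963/2 (g = 13/2 - 1*(-475) = 13/2 + 475 = 963/2 ≈ 481.50)
-7/(g + (5*(-14))*(-4)) = -7/(963/2 + (5*(-14))*(-4)) = -7/(963/2 - 70*(-4)) = -7/(963/2 + 280) = -7/(1523/2) = (2/1523)*(-7) = -14/1523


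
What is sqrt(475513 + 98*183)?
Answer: sqrt(493447) ≈ 702.46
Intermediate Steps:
sqrt(475513 + 98*183) = sqrt(475513 + 17934) = sqrt(493447)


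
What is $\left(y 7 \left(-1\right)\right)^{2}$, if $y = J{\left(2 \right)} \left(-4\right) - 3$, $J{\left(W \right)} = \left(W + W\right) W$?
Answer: $60025$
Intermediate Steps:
$J{\left(W \right)} = 2 W^{2}$ ($J{\left(W \right)} = 2 W W = 2 W^{2}$)
$y = -35$ ($y = 2 \cdot 2^{2} \left(-4\right) - 3 = 2 \cdot 4 \left(-4\right) - 3 = 8 \left(-4\right) - 3 = -32 - 3 = -35$)
$\left(y 7 \left(-1\right)\right)^{2} = \left(- 35 \cdot 7 \left(-1\right)\right)^{2} = \left(\left(-35\right) \left(-7\right)\right)^{2} = 245^{2} = 60025$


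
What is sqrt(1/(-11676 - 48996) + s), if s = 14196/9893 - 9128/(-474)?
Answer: sqrt(19145763007051)/961904 ≈ 4.5489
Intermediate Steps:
s = 3732008/180357 (s = 14196*(1/9893) - 9128*(-1/474) = 1092/761 + 4564/237 = 3732008/180357 ≈ 20.692)
sqrt(1/(-11676 - 48996) + s) = sqrt(1/(-11676 - 48996) + 3732008/180357) = sqrt(1/(-60672) + 3732008/180357) = sqrt(-1/60672 + 3732008/180357) = sqrt(318464429/15390464) = sqrt(19145763007051)/961904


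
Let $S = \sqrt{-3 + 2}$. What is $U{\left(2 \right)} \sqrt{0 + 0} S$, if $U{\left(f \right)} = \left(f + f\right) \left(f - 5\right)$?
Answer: $0$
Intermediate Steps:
$U{\left(f \right)} = 2 f \left(-5 + f\right)$
$S = i$ ($S = \sqrt{-1} = i \approx 1.0 i$)
$U{\left(2 \right)} \sqrt{0 + 0} S = 2 \cdot 2 \left(-5 + 2\right) \sqrt{0 + 0} i = 2 \cdot 2 \left(-3\right) \sqrt{0} i = \left(-12\right) 0 i = 0 i = 0$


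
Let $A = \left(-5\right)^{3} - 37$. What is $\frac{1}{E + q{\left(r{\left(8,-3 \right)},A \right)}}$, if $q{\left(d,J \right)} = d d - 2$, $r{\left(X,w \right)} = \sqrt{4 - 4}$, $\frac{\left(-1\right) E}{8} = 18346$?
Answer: $- \frac{1}{146770} \approx -6.8134 \cdot 10^{-6}$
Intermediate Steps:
$E = -146768$ ($E = \left(-8\right) 18346 = -146768$)
$r{\left(X,w \right)} = 0$ ($r{\left(X,w \right)} = \sqrt{0} = 0$)
$A = -162$ ($A = -125 - 37 = -162$)
$q{\left(d,J \right)} = -2 + d^{2}$ ($q{\left(d,J \right)} = d^{2} - 2 = -2 + d^{2}$)
$\frac{1}{E + q{\left(r{\left(8,-3 \right)},A \right)}} = \frac{1}{-146768 - \left(2 - 0^{2}\right)} = \frac{1}{-146768 + \left(-2 + 0\right)} = \frac{1}{-146768 - 2} = \frac{1}{-146770} = - \frac{1}{146770}$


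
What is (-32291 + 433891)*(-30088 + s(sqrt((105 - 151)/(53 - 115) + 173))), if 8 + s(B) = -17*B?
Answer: -12086553600 - 6827200*sqrt(166966)/31 ≈ -1.2177e+10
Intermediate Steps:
s(B) = -8 - 17*B
(-32291 + 433891)*(-30088 + s(sqrt((105 - 151)/(53 - 115) + 173))) = (-32291 + 433891)*(-30088 + (-8 - 17*sqrt((105 - 151)/(53 - 115) + 173))) = 401600*(-30088 + (-8 - 17*sqrt(-46/(-62) + 173))) = 401600*(-30088 + (-8 - 17*sqrt(-46*(-1/62) + 173))) = 401600*(-30088 + (-8 - 17*sqrt(23/31 + 173))) = 401600*(-30088 + (-8 - 17*sqrt(166966)/31)) = 401600*(-30096 - 17*sqrt(166966)/31) = -12086553600 - 6827200*sqrt(166966)/31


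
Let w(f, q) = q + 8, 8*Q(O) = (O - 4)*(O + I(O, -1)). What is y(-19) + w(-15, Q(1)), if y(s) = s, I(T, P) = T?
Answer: -47/4 ≈ -11.750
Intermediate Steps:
Q(O) = O*(-4 + O)/4 (Q(O) = ((O - 4)*(O + O))/8 = ((-4 + O)*(2*O))/8 = (2*O*(-4 + O))/8 = O*(-4 + O)/4)
w(f, q) = 8 + q
y(-19) + w(-15, Q(1)) = -19 + (8 + (¼)*1*(-4 + 1)) = -19 + (8 + (¼)*1*(-3)) = -19 + (8 - ¾) = -19 + 29/4 = -47/4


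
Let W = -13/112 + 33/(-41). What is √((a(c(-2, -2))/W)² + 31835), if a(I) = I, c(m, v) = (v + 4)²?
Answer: √569688562659/4229 ≈ 178.48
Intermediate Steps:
c(m, v) = (4 + v)²
W = -4229/4592 (W = -13*1/112 + 33*(-1/41) = -13/112 - 33/41 = -4229/4592 ≈ -0.92095)
√((a(c(-2, -2))/W)² + 31835) = √(((4 - 2)²/(-4229/4592))² + 31835) = √((2²*(-4592/4229))² + 31835) = √((4*(-4592/4229))² + 31835) = √((-18368/4229)² + 31835) = √(337383424/17884441 + 31835) = √(569688562659/17884441) = √569688562659/4229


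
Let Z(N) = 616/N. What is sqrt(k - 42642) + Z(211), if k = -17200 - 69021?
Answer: 616/211 + I*sqrt(128863) ≈ 2.9194 + 358.98*I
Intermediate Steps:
k = -86221
sqrt(k - 42642) + Z(211) = sqrt(-86221 - 42642) + 616/211 = sqrt(-128863) + 616*(1/211) = I*sqrt(128863) + 616/211 = 616/211 + I*sqrt(128863)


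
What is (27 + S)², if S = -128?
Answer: 10201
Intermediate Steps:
(27 + S)² = (27 - 128)² = (-101)² = 10201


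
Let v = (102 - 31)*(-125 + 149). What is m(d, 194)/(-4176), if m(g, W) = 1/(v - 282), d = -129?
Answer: -1/5938272 ≈ -1.6840e-7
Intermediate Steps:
v = 1704 (v = 71*24 = 1704)
m(g, W) = 1/1422 (m(g, W) = 1/(1704 - 282) = 1/1422)
m(d, 194)/(-4176) = (1/1422)/(-4176) = (1/1422)*(-1/4176) = -1/5938272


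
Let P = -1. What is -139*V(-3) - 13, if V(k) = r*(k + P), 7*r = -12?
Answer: -6763/7 ≈ -966.14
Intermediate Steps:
r = -12/7 (r = (⅐)*(-12) = -12/7 ≈ -1.7143)
V(k) = 12/7 - 12*k/7 (V(k) = -12*(k - 1)/7 = -12*(-1 + k)/7 = 12/7 - 12*k/7)
-139*V(-3) - 13 = -139*(12/7 - 12/7*(-3)) - 13 = -139*(12/7 + 36/7) - 13 = -139*48/7 - 13 = -6672/7 - 13 = -6763/7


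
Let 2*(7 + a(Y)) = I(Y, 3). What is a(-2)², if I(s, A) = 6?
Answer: 16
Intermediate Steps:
a(Y) = -4 (a(Y) = -7 + (½)*6 = -7 + 3 = -4)
a(-2)² = (-4)² = 16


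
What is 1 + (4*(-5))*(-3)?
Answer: 61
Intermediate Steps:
1 + (4*(-5))*(-3) = 1 - 20*(-3) = 1 + 60 = 61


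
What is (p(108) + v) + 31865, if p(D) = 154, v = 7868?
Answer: 39887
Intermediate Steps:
(p(108) + v) + 31865 = (154 + 7868) + 31865 = 8022 + 31865 = 39887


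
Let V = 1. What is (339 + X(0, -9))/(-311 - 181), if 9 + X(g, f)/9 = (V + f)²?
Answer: -139/82 ≈ -1.6951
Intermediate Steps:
X(g, f) = -81 + 9*(1 + f)²
(339 + X(0, -9))/(-311 - 181) = (339 + (-81 + 9*(1 - 9)²))/(-311 - 181) = (339 + (-81 + 9*(-8)²))/(-492) = (339 + (-81 + 9*64))*(-1/492) = (339 + (-81 + 576))*(-1/492) = (339 + 495)*(-1/492) = 834*(-1/492) = -139/82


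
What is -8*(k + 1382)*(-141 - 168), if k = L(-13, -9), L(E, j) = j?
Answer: 3394056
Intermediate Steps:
k = -9
-8*(k + 1382)*(-141 - 168) = -8*(-9 + 1382)*(-141 - 168) = -10984*(-309) = -8*(-424257) = 3394056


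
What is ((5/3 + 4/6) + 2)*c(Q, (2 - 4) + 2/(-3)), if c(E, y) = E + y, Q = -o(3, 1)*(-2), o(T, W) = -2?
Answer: -260/9 ≈ -28.889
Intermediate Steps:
Q = -4 (Q = -1*(-2)*(-2) = 2*(-2) = -4)
((5/3 + 4/6) + 2)*c(Q, (2 - 4) + 2/(-3)) = ((5/3 + 4/6) + 2)*(-4 + ((2 - 4) + 2/(-3))) = ((5*(⅓) + 4*(⅙)) + 2)*(-4 + (-2 + 2*(-⅓))) = ((5/3 + ⅔) + 2)*(-4 + (-2 - ⅔)) = (7/3 + 2)*(-4 - 8/3) = (13/3)*(-20/3) = -260/9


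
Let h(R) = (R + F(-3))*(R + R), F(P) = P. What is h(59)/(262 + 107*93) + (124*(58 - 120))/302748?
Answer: 68644330/110427333 ≈ 0.62162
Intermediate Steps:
h(R) = 2*R*(-3 + R) (h(R) = (R - 3)*(R + R) = (-3 + R)*(2*R) = 2*R*(-3 + R))
h(59)/(262 + 107*93) + (124*(58 - 120))/302748 = (2*59*(-3 + 59))/(262 + 107*93) + (124*(58 - 120))/302748 = (2*59*56)/(262 + 9951) + (124*(-62))*(1/302748) = 6608/10213 - 7688*1/302748 = 6608*(1/10213) - 1922/75687 = 944/1459 - 1922/75687 = 68644330/110427333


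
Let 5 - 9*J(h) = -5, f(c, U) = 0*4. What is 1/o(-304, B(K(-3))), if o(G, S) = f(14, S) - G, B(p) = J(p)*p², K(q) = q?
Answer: 1/304 ≈ 0.0032895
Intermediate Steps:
f(c, U) = 0
J(h) = 10/9 (J(h) = 5/9 - ⅑*(-5) = 5/9 + 5/9 = 10/9)
B(p) = 10*p²/9
o(G, S) = -G (o(G, S) = 0 - G = -G)
1/o(-304, B(K(-3))) = 1/(-1*(-304)) = 1/304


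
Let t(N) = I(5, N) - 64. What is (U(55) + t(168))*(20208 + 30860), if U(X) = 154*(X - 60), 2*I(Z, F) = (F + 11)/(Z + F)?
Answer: -7363622590/173 ≈ -4.2564e+7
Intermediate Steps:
I(Z, F) = (11 + F)/(2*(F + Z)) (I(Z, F) = ((F + 11)/(Z + F))/2 = ((11 + F)/(F + Z))/2 = (11 + F)/(2*(F + Z)))
t(N) = -64 + (11 + N)/(2*(5 + N)) (t(N) = (11 + N)/(2*(N + 5)) - 64 = (11 + N)/(2*(5 + N)) - 64 = -64 + (11 + N)/(2*(5 + N)))
U(X) = -9240 + 154*X (U(X) = 154*(-60 + X) = -9240 + 154*X)
(U(55) + t(168))*(20208 + 30860) = ((-9240 + 154*55) + (-629 - 127*168)/(2*(5 + 168)))*(20208 + 30860) = ((-9240 + 8470) + (½)*(-629 - 21336)/173)*51068 = (-770 + (½)*(1/173)*(-21965))*51068 = (-770 - 21965/346)*51068 = -288385/346*51068 = -7363622590/173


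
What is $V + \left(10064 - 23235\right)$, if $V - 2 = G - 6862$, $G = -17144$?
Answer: $-37175$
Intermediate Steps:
$V = -24004$ ($V = 2 - 24006 = -24004$)
$V + \left(10064 - 23235\right) = -24004 + \left(10064 - 23235\right) = -24004 - 13171 = -37175$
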